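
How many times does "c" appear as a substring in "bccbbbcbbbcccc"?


Searching for "c" in "bccbbbcbbbcccc"
Scanning each position:
  Position 0: "b" => no
  Position 1: "c" => MATCH
  Position 2: "c" => MATCH
  Position 3: "b" => no
  Position 4: "b" => no
  Position 5: "b" => no
  Position 6: "c" => MATCH
  Position 7: "b" => no
  Position 8: "b" => no
  Position 9: "b" => no
  Position 10: "c" => MATCH
  Position 11: "c" => MATCH
  Position 12: "c" => MATCH
  Position 13: "c" => MATCH
Total occurrences: 7

7


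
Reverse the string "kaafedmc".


Input: kaafedmc
Reading characters right to left:
  Position 7: 'c'
  Position 6: 'm'
  Position 5: 'd'
  Position 4: 'e'
  Position 3: 'f'
  Position 2: 'a'
  Position 1: 'a'
  Position 0: 'k'
Reversed: cmdefaak

cmdefaak


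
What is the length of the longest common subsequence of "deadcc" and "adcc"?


LCS of "deadcc" and "adcc"
DP table:
           a    d    c    c
      0    0    0    0    0
  d   0    0    1    1    1
  e   0    0    1    1    1
  a   0    1    1    1    1
  d   0    1    2    2    2
  c   0    1    2    3    3
  c   0    1    2    3    4
LCS length = dp[6][4] = 4

4


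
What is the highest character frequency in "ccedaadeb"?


Input: ccedaadeb
Character counts:
  'a': 2
  'b': 1
  'c': 2
  'd': 2
  'e': 2
Maximum frequency: 2

2


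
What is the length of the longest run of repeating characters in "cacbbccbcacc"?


Input: "cacbbccbcacc"
Scanning for longest run:
  Position 1 ('a'): new char, reset run to 1
  Position 2 ('c'): new char, reset run to 1
  Position 3 ('b'): new char, reset run to 1
  Position 4 ('b'): continues run of 'b', length=2
  Position 5 ('c'): new char, reset run to 1
  Position 6 ('c'): continues run of 'c', length=2
  Position 7 ('b'): new char, reset run to 1
  Position 8 ('c'): new char, reset run to 1
  Position 9 ('a'): new char, reset run to 1
  Position 10 ('c'): new char, reset run to 1
  Position 11 ('c'): continues run of 'c', length=2
Longest run: 'b' with length 2

2


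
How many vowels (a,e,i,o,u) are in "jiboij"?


Input: jiboij
Checking each character:
  'j' at position 0: consonant
  'i' at position 1: vowel (running total: 1)
  'b' at position 2: consonant
  'o' at position 3: vowel (running total: 2)
  'i' at position 4: vowel (running total: 3)
  'j' at position 5: consonant
Total vowels: 3

3


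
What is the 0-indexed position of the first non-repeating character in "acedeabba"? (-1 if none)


Input: acedeabba
Character frequencies:
  'a': 3
  'b': 2
  'c': 1
  'd': 1
  'e': 2
Scanning left to right for freq == 1:
  Position 0 ('a'): freq=3, skip
  Position 1 ('c'): unique! => answer = 1

1


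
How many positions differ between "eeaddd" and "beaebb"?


Comparing "eeaddd" and "beaebb" position by position:
  Position 0: 'e' vs 'b' => DIFFER
  Position 1: 'e' vs 'e' => same
  Position 2: 'a' vs 'a' => same
  Position 3: 'd' vs 'e' => DIFFER
  Position 4: 'd' vs 'b' => DIFFER
  Position 5: 'd' vs 'b' => DIFFER
Positions that differ: 4

4


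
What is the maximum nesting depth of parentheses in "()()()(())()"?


Input: "()()()(())()"
Tracking depth:
  Position 0 '(': depth becomes 1
  Position 1 ')': depth becomes 0
  Position 2 '(': depth becomes 1
  Position 3 ')': depth becomes 0
  Position 4 '(': depth becomes 1
  Position 5 ')': depth becomes 0
  Position 6 '(': depth becomes 1
  Position 7 '(': depth becomes 2
  Position 8 ')': depth becomes 1
  Position 9 ')': depth becomes 0
  Position 10 '(': depth becomes 1
  Position 11 ')': depth becomes 0
Maximum depth reached: 2

2


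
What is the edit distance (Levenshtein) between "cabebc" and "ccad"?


Computing edit distance: "cabebc" -> "ccad"
DP table:
           c    c    a    d
      0    1    2    3    4
  c   1    0    1    2    3
  a   2    1    1    1    2
  b   3    2    2    2    2
  e   4    3    3    3    3
  b   5    4    4    4    4
  c   6    5    4    5    5
Edit distance = dp[6][4] = 5

5


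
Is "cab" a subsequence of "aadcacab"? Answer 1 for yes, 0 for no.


Check if "cab" is a subsequence of "aadcacab"
Greedy scan:
  Position 0 ('a'): no match needed
  Position 1 ('a'): no match needed
  Position 2 ('d'): no match needed
  Position 3 ('c'): matches sub[0] = 'c'
  Position 4 ('a'): matches sub[1] = 'a'
  Position 5 ('c'): no match needed
  Position 6 ('a'): no match needed
  Position 7 ('b'): matches sub[2] = 'b'
All 3 characters matched => is a subsequence

1


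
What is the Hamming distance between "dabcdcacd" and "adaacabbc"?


Comparing "dabcdcacd" and "adaacabbc" position by position:
  Position 0: 'd' vs 'a' => differ
  Position 1: 'a' vs 'd' => differ
  Position 2: 'b' vs 'a' => differ
  Position 3: 'c' vs 'a' => differ
  Position 4: 'd' vs 'c' => differ
  Position 5: 'c' vs 'a' => differ
  Position 6: 'a' vs 'b' => differ
  Position 7: 'c' vs 'b' => differ
  Position 8: 'd' vs 'c' => differ
Total differences (Hamming distance): 9

9


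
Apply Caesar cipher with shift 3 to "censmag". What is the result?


Caesar cipher: shift "censmag" by 3
  'c' (pos 2) + 3 = pos 5 = 'f'
  'e' (pos 4) + 3 = pos 7 = 'h'
  'n' (pos 13) + 3 = pos 16 = 'q'
  's' (pos 18) + 3 = pos 21 = 'v'
  'm' (pos 12) + 3 = pos 15 = 'p'
  'a' (pos 0) + 3 = pos 3 = 'd'
  'g' (pos 6) + 3 = pos 9 = 'j'
Result: fhqvpdj

fhqvpdj


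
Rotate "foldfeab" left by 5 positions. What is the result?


Input: "foldfeab", rotate left by 5
First 5 characters: "foldf"
Remaining characters: "eab"
Concatenate remaining + first: "eab" + "foldf" = "eabfoldf"

eabfoldf


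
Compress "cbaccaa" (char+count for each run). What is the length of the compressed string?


Input: cbaccaa
Runs:
  'c' x 1 => "c1"
  'b' x 1 => "b1"
  'a' x 1 => "a1"
  'c' x 2 => "c2"
  'a' x 2 => "a2"
Compressed: "c1b1a1c2a2"
Compressed length: 10

10


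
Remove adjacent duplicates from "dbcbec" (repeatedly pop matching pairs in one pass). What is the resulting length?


Input: dbcbec
Stack-based adjacent duplicate removal:
  Read 'd': push. Stack: d
  Read 'b': push. Stack: db
  Read 'c': push. Stack: dbc
  Read 'b': push. Stack: dbcb
  Read 'e': push. Stack: dbcbe
  Read 'c': push. Stack: dbcbec
Final stack: "dbcbec" (length 6)

6


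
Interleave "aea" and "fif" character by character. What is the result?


Interleaving "aea" and "fif":
  Position 0: 'a' from first, 'f' from second => "af"
  Position 1: 'e' from first, 'i' from second => "ei"
  Position 2: 'a' from first, 'f' from second => "af"
Result: afeiaf

afeiaf


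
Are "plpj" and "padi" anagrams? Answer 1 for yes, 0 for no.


Strings: "plpj", "padi"
Sorted first:  jlpp
Sorted second: adip
Differ at position 0: 'j' vs 'a' => not anagrams

0


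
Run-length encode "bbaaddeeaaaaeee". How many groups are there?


Input: bbaaddeeaaaaeee
Scanning for consecutive runs:
  Group 1: 'b' x 2 (positions 0-1)
  Group 2: 'a' x 2 (positions 2-3)
  Group 3: 'd' x 2 (positions 4-5)
  Group 4: 'e' x 2 (positions 6-7)
  Group 5: 'a' x 4 (positions 8-11)
  Group 6: 'e' x 3 (positions 12-14)
Total groups: 6

6


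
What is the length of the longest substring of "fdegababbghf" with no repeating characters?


Input: "fdegababbghf"
Sliding window (track last position of each char):
  Position 0 ('f'): window [0,0] length 1 -- new best
  Position 1 ('d'): window [0,1] length 2 -- new best
  Position 2 ('e'): window [0,2] length 3 -- new best
  Position 3 ('g'): window [0,3] length 4 -- new best
  Position 4 ('a'): window [0,4] length 5 -- new best
  Position 5 ('b'): window [0,5] length 6 -- new best
  Position 6 ('a'): repeat (last at 4), move window start to 5
  Position 6 ('a'): window [5,6] length 2
  Position 7 ('b'): repeat (last at 5), move window start to 6
  Position 7 ('b'): window [6,7] length 2
  Position 8 ('b'): repeat (last at 7), move window start to 8
  Position 8 ('b'): window [8,8] length 1
  Position 9 ('g'): window [8,9] length 2
  Position 10 ('h'): window [8,10] length 3
  Position 11 ('f'): window [8,11] length 4
Longest substring with no repeats: "fdegab" with length 6

6


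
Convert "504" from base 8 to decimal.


Input: "504" in base 8
Positional expansion:
  Digit '5' (value 5) x 8^2 = 320
  Digit '0' (value 0) x 8^1 = 0
  Digit '4' (value 4) x 8^0 = 4
Sum = 324

324


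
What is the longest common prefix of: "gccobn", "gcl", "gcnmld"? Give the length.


Words: gccobn, gcl, gcnmld
  Position 0: all 'g' => match
  Position 1: all 'c' => match
  Position 2: ('c', 'l', 'n') => mismatch, stop
LCP = "gc" (length 2)

2


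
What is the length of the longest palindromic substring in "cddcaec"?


Input: "cddcaec"
Checking substrings for palindromes:
  [0:4] "cddc" (len 4) => palindrome
  [1:3] "dd" (len 2) => palindrome
Longest palindromic substring: "cddc" with length 4

4


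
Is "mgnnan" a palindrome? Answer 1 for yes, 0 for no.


Input: mgnnan
Reversed: nanngm
  Compare pos 0 ('m') with pos 5 ('n'): MISMATCH
  Compare pos 1 ('g') with pos 4 ('a'): MISMATCH
  Compare pos 2 ('n') with pos 3 ('n'): match
Result: not a palindrome

0


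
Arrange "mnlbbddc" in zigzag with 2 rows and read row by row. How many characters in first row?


Zigzag "mnlbbddc" into 2 rows:
Placing characters:
  'm' => row 0
  'n' => row 1
  'l' => row 0
  'b' => row 1
  'b' => row 0
  'd' => row 1
  'd' => row 0
  'c' => row 1
Rows:
  Row 0: "mlbd"
  Row 1: "nbdc"
First row length: 4

4


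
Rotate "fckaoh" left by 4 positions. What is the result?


Input: "fckaoh", rotate left by 4
First 4 characters: "fcka"
Remaining characters: "oh"
Concatenate remaining + first: "oh" + "fcka" = "ohfcka"

ohfcka


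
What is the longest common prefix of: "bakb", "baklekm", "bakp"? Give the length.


Words: bakb, baklekm, bakp
  Position 0: all 'b' => match
  Position 1: all 'a' => match
  Position 2: all 'k' => match
  Position 3: ('b', 'l', 'p') => mismatch, stop
LCP = "bak" (length 3)

3


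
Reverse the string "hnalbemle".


Input: hnalbemle
Reading characters right to left:
  Position 8: 'e'
  Position 7: 'l'
  Position 6: 'm'
  Position 5: 'e'
  Position 4: 'b'
  Position 3: 'l'
  Position 2: 'a'
  Position 1: 'n'
  Position 0: 'h'
Reversed: elmeblanh

elmeblanh


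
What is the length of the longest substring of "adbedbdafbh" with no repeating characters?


Input: "adbedbdafbh"
Sliding window (track last position of each char):
  Position 0 ('a'): window [0,0] length 1 -- new best
  Position 1 ('d'): window [0,1] length 2 -- new best
  Position 2 ('b'): window [0,2] length 3 -- new best
  Position 3 ('e'): window [0,3] length 4 -- new best
  Position 4 ('d'): repeat (last at 1), move window start to 2
  Position 4 ('d'): window [2,4] length 3
  Position 5 ('b'): repeat (last at 2), move window start to 3
  Position 5 ('b'): window [3,5] length 3
  Position 6 ('d'): repeat (last at 4), move window start to 5
  Position 6 ('d'): window [5,6] length 2
  Position 7 ('a'): window [5,7] length 3
  Position 8 ('f'): window [5,8] length 4
  Position 9 ('b'): repeat (last at 5), move window start to 6
  Position 9 ('b'): window [6,9] length 4
  Position 10 ('h'): window [6,10] length 5 -- new best
Longest substring with no repeats: "dafbh" with length 5

5


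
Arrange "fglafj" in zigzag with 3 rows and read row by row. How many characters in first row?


Zigzag "fglafj" into 3 rows:
Placing characters:
  'f' => row 0
  'g' => row 1
  'l' => row 2
  'a' => row 1
  'f' => row 0
  'j' => row 1
Rows:
  Row 0: "ff"
  Row 1: "gaj"
  Row 2: "l"
First row length: 2

2


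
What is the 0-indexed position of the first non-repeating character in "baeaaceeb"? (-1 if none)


Input: baeaaceeb
Character frequencies:
  'a': 3
  'b': 2
  'c': 1
  'e': 3
Scanning left to right for freq == 1:
  Position 0 ('b'): freq=2, skip
  Position 1 ('a'): freq=3, skip
  Position 2 ('e'): freq=3, skip
  Position 3 ('a'): freq=3, skip
  Position 4 ('a'): freq=3, skip
  Position 5 ('c'): unique! => answer = 5

5


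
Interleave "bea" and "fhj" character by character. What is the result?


Interleaving "bea" and "fhj":
  Position 0: 'b' from first, 'f' from second => "bf"
  Position 1: 'e' from first, 'h' from second => "eh"
  Position 2: 'a' from first, 'j' from second => "aj"
Result: bfehaj

bfehaj


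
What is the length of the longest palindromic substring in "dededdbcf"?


Input: "dededdbcf"
Checking substrings for palindromes:
  [0:5] "deded" (len 5) => palindrome
  [0:3] "ded" (len 3) => palindrome
  [1:4] "ede" (len 3) => palindrome
  [2:5] "ded" (len 3) => palindrome
  [4:6] "dd" (len 2) => palindrome
Longest palindromic substring: "deded" with length 5

5


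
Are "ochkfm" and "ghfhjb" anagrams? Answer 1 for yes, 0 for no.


Strings: "ochkfm", "ghfhjb"
Sorted first:  cfhkmo
Sorted second: bfghhj
Differ at position 0: 'c' vs 'b' => not anagrams

0


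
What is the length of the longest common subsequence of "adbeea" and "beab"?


LCS of "adbeea" and "beab"
DP table:
           b    e    a    b
      0    0    0    0    0
  a   0    0    0    1    1
  d   0    0    0    1    1
  b   0    1    1    1    2
  e   0    1    2    2    2
  e   0    1    2    2    2
  a   0    1    2    3    3
LCS length = dp[6][4] = 3

3


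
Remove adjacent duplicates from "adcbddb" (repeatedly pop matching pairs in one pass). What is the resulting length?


Input: adcbddb
Stack-based adjacent duplicate removal:
  Read 'a': push. Stack: a
  Read 'd': push. Stack: ad
  Read 'c': push. Stack: adc
  Read 'b': push. Stack: adcb
  Read 'd': push. Stack: adcbd
  Read 'd': matches stack top 'd' => pop. Stack: adcb
  Read 'b': matches stack top 'b' => pop. Stack: adc
Final stack: "adc" (length 3)

3


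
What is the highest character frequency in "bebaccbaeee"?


Input: bebaccbaeee
Character counts:
  'a': 2
  'b': 3
  'c': 2
  'e': 4
Maximum frequency: 4

4


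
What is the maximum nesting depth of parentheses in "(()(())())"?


Input: "(()(())())"
Tracking depth:
  Position 0 '(': depth becomes 1
  Position 1 '(': depth becomes 2
  Position 2 ')': depth becomes 1
  Position 3 '(': depth becomes 2
  Position 4 '(': depth becomes 3
  Position 5 ')': depth becomes 2
  Position 6 ')': depth becomes 1
  Position 7 '(': depth becomes 2
  Position 8 ')': depth becomes 1
  Position 9 ')': depth becomes 0
Maximum depth reached: 3

3


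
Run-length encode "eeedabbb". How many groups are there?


Input: eeedabbb
Scanning for consecutive runs:
  Group 1: 'e' x 3 (positions 0-2)
  Group 2: 'd' x 1 (positions 3-3)
  Group 3: 'a' x 1 (positions 4-4)
  Group 4: 'b' x 3 (positions 5-7)
Total groups: 4

4


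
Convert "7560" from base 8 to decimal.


Input: "7560" in base 8
Positional expansion:
  Digit '7' (value 7) x 8^3 = 3584
  Digit '5' (value 5) x 8^2 = 320
  Digit '6' (value 6) x 8^1 = 48
  Digit '0' (value 0) x 8^0 = 0
Sum = 3952

3952


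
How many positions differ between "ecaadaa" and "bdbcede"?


Comparing "ecaadaa" and "bdbcede" position by position:
  Position 0: 'e' vs 'b' => DIFFER
  Position 1: 'c' vs 'd' => DIFFER
  Position 2: 'a' vs 'b' => DIFFER
  Position 3: 'a' vs 'c' => DIFFER
  Position 4: 'd' vs 'e' => DIFFER
  Position 5: 'a' vs 'd' => DIFFER
  Position 6: 'a' vs 'e' => DIFFER
Positions that differ: 7

7


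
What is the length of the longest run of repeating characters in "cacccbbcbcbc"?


Input: "cacccbbcbcbc"
Scanning for longest run:
  Position 1 ('a'): new char, reset run to 1
  Position 2 ('c'): new char, reset run to 1
  Position 3 ('c'): continues run of 'c', length=2
  Position 4 ('c'): continues run of 'c', length=3
  Position 5 ('b'): new char, reset run to 1
  Position 6 ('b'): continues run of 'b', length=2
  Position 7 ('c'): new char, reset run to 1
  Position 8 ('b'): new char, reset run to 1
  Position 9 ('c'): new char, reset run to 1
  Position 10 ('b'): new char, reset run to 1
  Position 11 ('c'): new char, reset run to 1
Longest run: 'c' with length 3

3


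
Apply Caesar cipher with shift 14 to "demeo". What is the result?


Caesar cipher: shift "demeo" by 14
  'd' (pos 3) + 14 = pos 17 = 'r'
  'e' (pos 4) + 14 = pos 18 = 's'
  'm' (pos 12) + 14 = pos 0 = 'a'
  'e' (pos 4) + 14 = pos 18 = 's'
  'o' (pos 14) + 14 = pos 2 = 'c'
Result: rsasc

rsasc


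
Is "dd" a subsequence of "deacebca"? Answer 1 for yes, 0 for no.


Check if "dd" is a subsequence of "deacebca"
Greedy scan:
  Position 0 ('d'): matches sub[0] = 'd'
  Position 1 ('e'): no match needed
  Position 2 ('a'): no match needed
  Position 3 ('c'): no match needed
  Position 4 ('e'): no match needed
  Position 5 ('b'): no match needed
  Position 6 ('c'): no match needed
  Position 7 ('a'): no match needed
Only matched 1/2 characters => not a subsequence

0


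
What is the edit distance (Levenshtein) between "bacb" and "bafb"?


Computing edit distance: "bacb" -> "bafb"
DP table:
           b    a    f    b
      0    1    2    3    4
  b   1    0    1    2    3
  a   2    1    0    1    2
  c   3    2    1    1    2
  b   4    3    2    2    1
Edit distance = dp[4][4] = 1

1


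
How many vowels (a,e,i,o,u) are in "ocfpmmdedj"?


Input: ocfpmmdedj
Checking each character:
  'o' at position 0: vowel (running total: 1)
  'c' at position 1: consonant
  'f' at position 2: consonant
  'p' at position 3: consonant
  'm' at position 4: consonant
  'm' at position 5: consonant
  'd' at position 6: consonant
  'e' at position 7: vowel (running total: 2)
  'd' at position 8: consonant
  'j' at position 9: consonant
Total vowels: 2

2


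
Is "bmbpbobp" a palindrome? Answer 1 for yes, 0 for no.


Input: bmbpbobp
Reversed: pbobpbmb
  Compare pos 0 ('b') with pos 7 ('p'): MISMATCH
  Compare pos 1 ('m') with pos 6 ('b'): MISMATCH
  Compare pos 2 ('b') with pos 5 ('o'): MISMATCH
  Compare pos 3 ('p') with pos 4 ('b'): MISMATCH
Result: not a palindrome

0


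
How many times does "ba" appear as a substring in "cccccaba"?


Searching for "ba" in "cccccaba"
Scanning each position:
  Position 0: "cc" => no
  Position 1: "cc" => no
  Position 2: "cc" => no
  Position 3: "cc" => no
  Position 4: "ca" => no
  Position 5: "ab" => no
  Position 6: "ba" => MATCH
Total occurrences: 1

1


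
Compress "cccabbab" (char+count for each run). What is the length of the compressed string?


Input: cccabbab
Runs:
  'c' x 3 => "c3"
  'a' x 1 => "a1"
  'b' x 2 => "b2"
  'a' x 1 => "a1"
  'b' x 1 => "b1"
Compressed: "c3a1b2a1b1"
Compressed length: 10

10


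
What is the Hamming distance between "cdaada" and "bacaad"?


Comparing "cdaada" and "bacaad" position by position:
  Position 0: 'c' vs 'b' => differ
  Position 1: 'd' vs 'a' => differ
  Position 2: 'a' vs 'c' => differ
  Position 3: 'a' vs 'a' => same
  Position 4: 'd' vs 'a' => differ
  Position 5: 'a' vs 'd' => differ
Total differences (Hamming distance): 5

5


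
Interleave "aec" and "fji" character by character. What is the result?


Interleaving "aec" and "fji":
  Position 0: 'a' from first, 'f' from second => "af"
  Position 1: 'e' from first, 'j' from second => "ej"
  Position 2: 'c' from first, 'i' from second => "ci"
Result: afejci

afejci


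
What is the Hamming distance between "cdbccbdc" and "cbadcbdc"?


Comparing "cdbccbdc" and "cbadcbdc" position by position:
  Position 0: 'c' vs 'c' => same
  Position 1: 'd' vs 'b' => differ
  Position 2: 'b' vs 'a' => differ
  Position 3: 'c' vs 'd' => differ
  Position 4: 'c' vs 'c' => same
  Position 5: 'b' vs 'b' => same
  Position 6: 'd' vs 'd' => same
  Position 7: 'c' vs 'c' => same
Total differences (Hamming distance): 3

3


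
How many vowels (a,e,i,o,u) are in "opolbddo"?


Input: opolbddo
Checking each character:
  'o' at position 0: vowel (running total: 1)
  'p' at position 1: consonant
  'o' at position 2: vowel (running total: 2)
  'l' at position 3: consonant
  'b' at position 4: consonant
  'd' at position 5: consonant
  'd' at position 6: consonant
  'o' at position 7: vowel (running total: 3)
Total vowels: 3

3


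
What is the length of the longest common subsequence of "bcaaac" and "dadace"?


LCS of "bcaaac" and "dadace"
DP table:
           d    a    d    a    c    e
      0    0    0    0    0    0    0
  b   0    0    0    0    0    0    0
  c   0    0    0    0    0    1    1
  a   0    0    1    1    1    1    1
  a   0    0    1    1    2    2    2
  a   0    0    1    1    2    2    2
  c   0    0    1    1    2    3    3
LCS length = dp[6][6] = 3

3


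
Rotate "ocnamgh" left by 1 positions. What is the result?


Input: "ocnamgh", rotate left by 1
First 1 characters: "o"
Remaining characters: "cnamgh"
Concatenate remaining + first: "cnamgh" + "o" = "cnamgho"

cnamgho


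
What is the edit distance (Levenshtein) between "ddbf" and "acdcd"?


Computing edit distance: "ddbf" -> "acdcd"
DP table:
           a    c    d    c    d
      0    1    2    3    4    5
  d   1    1    2    2    3    4
  d   2    2    2    2    3    3
  b   3    3    3    3    3    4
  f   4    4    4    4    4    4
Edit distance = dp[4][5] = 4

4


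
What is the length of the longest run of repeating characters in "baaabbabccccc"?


Input: "baaabbabccccc"
Scanning for longest run:
  Position 1 ('a'): new char, reset run to 1
  Position 2 ('a'): continues run of 'a', length=2
  Position 3 ('a'): continues run of 'a', length=3
  Position 4 ('b'): new char, reset run to 1
  Position 5 ('b'): continues run of 'b', length=2
  Position 6 ('a'): new char, reset run to 1
  Position 7 ('b'): new char, reset run to 1
  Position 8 ('c'): new char, reset run to 1
  Position 9 ('c'): continues run of 'c', length=2
  Position 10 ('c'): continues run of 'c', length=3
  Position 11 ('c'): continues run of 'c', length=4
  Position 12 ('c'): continues run of 'c', length=5
Longest run: 'c' with length 5

5


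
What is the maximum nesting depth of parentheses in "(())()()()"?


Input: "(())()()()"
Tracking depth:
  Position 0 '(': depth becomes 1
  Position 1 '(': depth becomes 2
  Position 2 ')': depth becomes 1
  Position 3 ')': depth becomes 0
  Position 4 '(': depth becomes 1
  Position 5 ')': depth becomes 0
  Position 6 '(': depth becomes 1
  Position 7 ')': depth becomes 0
  Position 8 '(': depth becomes 1
  Position 9 ')': depth becomes 0
Maximum depth reached: 2

2


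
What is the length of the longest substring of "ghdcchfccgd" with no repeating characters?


Input: "ghdcchfccgd"
Sliding window (track last position of each char):
  Position 0 ('g'): window [0,0] length 1 -- new best
  Position 1 ('h'): window [0,1] length 2 -- new best
  Position 2 ('d'): window [0,2] length 3 -- new best
  Position 3 ('c'): window [0,3] length 4 -- new best
  Position 4 ('c'): repeat (last at 3), move window start to 4
  Position 4 ('c'): window [4,4] length 1
  Position 5 ('h'): window [4,5] length 2
  Position 6 ('f'): window [4,6] length 3
  Position 7 ('c'): repeat (last at 4), move window start to 5
  Position 7 ('c'): window [5,7] length 3
  Position 8 ('c'): repeat (last at 7), move window start to 8
  Position 8 ('c'): window [8,8] length 1
  Position 9 ('g'): window [8,9] length 2
  Position 10 ('d'): window [8,10] length 3
Longest substring with no repeats: "ghdc" with length 4

4


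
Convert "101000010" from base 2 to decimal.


Input: "101000010" in base 2
Positional expansion:
  Digit '1' (value 1) x 2^8 = 256
  Digit '0' (value 0) x 2^7 = 0
  Digit '1' (value 1) x 2^6 = 64
  Digit '0' (value 0) x 2^5 = 0
  Digit '0' (value 0) x 2^4 = 0
  Digit '0' (value 0) x 2^3 = 0
  Digit '0' (value 0) x 2^2 = 0
  Digit '1' (value 1) x 2^1 = 2
  Digit '0' (value 0) x 2^0 = 0
Sum = 322

322


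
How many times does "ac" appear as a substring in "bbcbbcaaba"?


Searching for "ac" in "bbcbbcaaba"
Scanning each position:
  Position 0: "bb" => no
  Position 1: "bc" => no
  Position 2: "cb" => no
  Position 3: "bb" => no
  Position 4: "bc" => no
  Position 5: "ca" => no
  Position 6: "aa" => no
  Position 7: "ab" => no
  Position 8: "ba" => no
Total occurrences: 0

0


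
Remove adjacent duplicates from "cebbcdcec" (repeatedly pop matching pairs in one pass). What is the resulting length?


Input: cebbcdcec
Stack-based adjacent duplicate removal:
  Read 'c': push. Stack: c
  Read 'e': push. Stack: ce
  Read 'b': push. Stack: ceb
  Read 'b': matches stack top 'b' => pop. Stack: ce
  Read 'c': push. Stack: cec
  Read 'd': push. Stack: cecd
  Read 'c': push. Stack: cecdc
  Read 'e': push. Stack: cecdce
  Read 'c': push. Stack: cecdcec
Final stack: "cecdcec" (length 7)

7


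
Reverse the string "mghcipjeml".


Input: mghcipjeml
Reading characters right to left:
  Position 9: 'l'
  Position 8: 'm'
  Position 7: 'e'
  Position 6: 'j'
  Position 5: 'p'
  Position 4: 'i'
  Position 3: 'c'
  Position 2: 'h'
  Position 1: 'g'
  Position 0: 'm'
Reversed: lmejpichgm

lmejpichgm


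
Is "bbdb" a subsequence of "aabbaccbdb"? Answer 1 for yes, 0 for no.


Check if "bbdb" is a subsequence of "aabbaccbdb"
Greedy scan:
  Position 0 ('a'): no match needed
  Position 1 ('a'): no match needed
  Position 2 ('b'): matches sub[0] = 'b'
  Position 3 ('b'): matches sub[1] = 'b'
  Position 4 ('a'): no match needed
  Position 5 ('c'): no match needed
  Position 6 ('c'): no match needed
  Position 7 ('b'): no match needed
  Position 8 ('d'): matches sub[2] = 'd'
  Position 9 ('b'): matches sub[3] = 'b'
All 4 characters matched => is a subsequence

1


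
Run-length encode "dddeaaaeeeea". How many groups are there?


Input: dddeaaaeeeea
Scanning for consecutive runs:
  Group 1: 'd' x 3 (positions 0-2)
  Group 2: 'e' x 1 (positions 3-3)
  Group 3: 'a' x 3 (positions 4-6)
  Group 4: 'e' x 4 (positions 7-10)
  Group 5: 'a' x 1 (positions 11-11)
Total groups: 5

5


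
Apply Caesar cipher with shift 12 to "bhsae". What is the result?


Caesar cipher: shift "bhsae" by 12
  'b' (pos 1) + 12 = pos 13 = 'n'
  'h' (pos 7) + 12 = pos 19 = 't'
  's' (pos 18) + 12 = pos 4 = 'e'
  'a' (pos 0) + 12 = pos 12 = 'm'
  'e' (pos 4) + 12 = pos 16 = 'q'
Result: ntemq

ntemq


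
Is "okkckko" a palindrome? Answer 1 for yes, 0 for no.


Input: okkckko
Reversed: okkckko
  Compare pos 0 ('o') with pos 6 ('o'): match
  Compare pos 1 ('k') with pos 5 ('k'): match
  Compare pos 2 ('k') with pos 4 ('k'): match
Result: palindrome

1


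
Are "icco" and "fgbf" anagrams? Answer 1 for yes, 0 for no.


Strings: "icco", "fgbf"
Sorted first:  ccio
Sorted second: bffg
Differ at position 0: 'c' vs 'b' => not anagrams

0


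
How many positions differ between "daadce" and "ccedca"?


Comparing "daadce" and "ccedca" position by position:
  Position 0: 'd' vs 'c' => DIFFER
  Position 1: 'a' vs 'c' => DIFFER
  Position 2: 'a' vs 'e' => DIFFER
  Position 3: 'd' vs 'd' => same
  Position 4: 'c' vs 'c' => same
  Position 5: 'e' vs 'a' => DIFFER
Positions that differ: 4

4


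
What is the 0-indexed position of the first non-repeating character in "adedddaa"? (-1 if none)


Input: adedddaa
Character frequencies:
  'a': 3
  'd': 4
  'e': 1
Scanning left to right for freq == 1:
  Position 0 ('a'): freq=3, skip
  Position 1 ('d'): freq=4, skip
  Position 2 ('e'): unique! => answer = 2

2


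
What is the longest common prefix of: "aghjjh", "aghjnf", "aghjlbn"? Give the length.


Words: aghjjh, aghjnf, aghjlbn
  Position 0: all 'a' => match
  Position 1: all 'g' => match
  Position 2: all 'h' => match
  Position 3: all 'j' => match
  Position 4: ('j', 'n', 'l') => mismatch, stop
LCP = "aghj" (length 4)

4


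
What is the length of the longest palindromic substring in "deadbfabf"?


Input: "deadbfabf"
Checking substrings for palindromes:
  No multi-char palindromic substrings found
Longest palindromic substring: "d" with length 1

1


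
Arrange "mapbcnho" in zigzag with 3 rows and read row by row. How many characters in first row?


Zigzag "mapbcnho" into 3 rows:
Placing characters:
  'm' => row 0
  'a' => row 1
  'p' => row 2
  'b' => row 1
  'c' => row 0
  'n' => row 1
  'h' => row 2
  'o' => row 1
Rows:
  Row 0: "mc"
  Row 1: "abno"
  Row 2: "ph"
First row length: 2

2


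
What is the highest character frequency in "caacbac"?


Input: caacbac
Character counts:
  'a': 3
  'b': 1
  'c': 3
Maximum frequency: 3

3


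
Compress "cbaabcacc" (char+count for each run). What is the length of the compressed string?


Input: cbaabcacc
Runs:
  'c' x 1 => "c1"
  'b' x 1 => "b1"
  'a' x 2 => "a2"
  'b' x 1 => "b1"
  'c' x 1 => "c1"
  'a' x 1 => "a1"
  'c' x 2 => "c2"
Compressed: "c1b1a2b1c1a1c2"
Compressed length: 14

14


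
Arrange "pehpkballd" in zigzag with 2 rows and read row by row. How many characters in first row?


Zigzag "pehpkballd" into 2 rows:
Placing characters:
  'p' => row 0
  'e' => row 1
  'h' => row 0
  'p' => row 1
  'k' => row 0
  'b' => row 1
  'a' => row 0
  'l' => row 1
  'l' => row 0
  'd' => row 1
Rows:
  Row 0: "phkal"
  Row 1: "epbld"
First row length: 5

5


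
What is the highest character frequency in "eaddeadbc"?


Input: eaddeadbc
Character counts:
  'a': 2
  'b': 1
  'c': 1
  'd': 3
  'e': 2
Maximum frequency: 3

3


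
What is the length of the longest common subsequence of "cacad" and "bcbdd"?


LCS of "cacad" and "bcbdd"
DP table:
           b    c    b    d    d
      0    0    0    0    0    0
  c   0    0    1    1    1    1
  a   0    0    1    1    1    1
  c   0    0    1    1    1    1
  a   0    0    1    1    1    1
  d   0    0    1    1    2    2
LCS length = dp[5][5] = 2

2


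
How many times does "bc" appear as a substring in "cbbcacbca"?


Searching for "bc" in "cbbcacbca"
Scanning each position:
  Position 0: "cb" => no
  Position 1: "bb" => no
  Position 2: "bc" => MATCH
  Position 3: "ca" => no
  Position 4: "ac" => no
  Position 5: "cb" => no
  Position 6: "bc" => MATCH
  Position 7: "ca" => no
Total occurrences: 2

2


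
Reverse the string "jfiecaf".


Input: jfiecaf
Reading characters right to left:
  Position 6: 'f'
  Position 5: 'a'
  Position 4: 'c'
  Position 3: 'e'
  Position 2: 'i'
  Position 1: 'f'
  Position 0: 'j'
Reversed: faceifj

faceifj


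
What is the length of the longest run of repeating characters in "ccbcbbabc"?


Input: "ccbcbbabc"
Scanning for longest run:
  Position 1 ('c'): continues run of 'c', length=2
  Position 2 ('b'): new char, reset run to 1
  Position 3 ('c'): new char, reset run to 1
  Position 4 ('b'): new char, reset run to 1
  Position 5 ('b'): continues run of 'b', length=2
  Position 6 ('a'): new char, reset run to 1
  Position 7 ('b'): new char, reset run to 1
  Position 8 ('c'): new char, reset run to 1
Longest run: 'c' with length 2

2


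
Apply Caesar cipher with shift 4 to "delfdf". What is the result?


Caesar cipher: shift "delfdf" by 4
  'd' (pos 3) + 4 = pos 7 = 'h'
  'e' (pos 4) + 4 = pos 8 = 'i'
  'l' (pos 11) + 4 = pos 15 = 'p'
  'f' (pos 5) + 4 = pos 9 = 'j'
  'd' (pos 3) + 4 = pos 7 = 'h'
  'f' (pos 5) + 4 = pos 9 = 'j'
Result: hipjhj

hipjhj


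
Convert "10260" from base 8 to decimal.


Input: "10260" in base 8
Positional expansion:
  Digit '1' (value 1) x 8^4 = 4096
  Digit '0' (value 0) x 8^3 = 0
  Digit '2' (value 2) x 8^2 = 128
  Digit '6' (value 6) x 8^1 = 48
  Digit '0' (value 0) x 8^0 = 0
Sum = 4272

4272


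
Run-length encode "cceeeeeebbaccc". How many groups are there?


Input: cceeeeeebbaccc
Scanning for consecutive runs:
  Group 1: 'c' x 2 (positions 0-1)
  Group 2: 'e' x 6 (positions 2-7)
  Group 3: 'b' x 2 (positions 8-9)
  Group 4: 'a' x 1 (positions 10-10)
  Group 5: 'c' x 3 (positions 11-13)
Total groups: 5

5


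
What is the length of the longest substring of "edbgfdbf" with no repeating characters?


Input: "edbgfdbf"
Sliding window (track last position of each char):
  Position 0 ('e'): window [0,0] length 1 -- new best
  Position 1 ('d'): window [0,1] length 2 -- new best
  Position 2 ('b'): window [0,2] length 3 -- new best
  Position 3 ('g'): window [0,3] length 4 -- new best
  Position 4 ('f'): window [0,4] length 5 -- new best
  Position 5 ('d'): repeat (last at 1), move window start to 2
  Position 5 ('d'): window [2,5] length 4
  Position 6 ('b'): repeat (last at 2), move window start to 3
  Position 6 ('b'): window [3,6] length 4
  Position 7 ('f'): repeat (last at 4), move window start to 5
  Position 7 ('f'): window [5,7] length 3
Longest substring with no repeats: "edbgf" with length 5

5


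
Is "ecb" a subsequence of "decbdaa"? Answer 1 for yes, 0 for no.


Check if "ecb" is a subsequence of "decbdaa"
Greedy scan:
  Position 0 ('d'): no match needed
  Position 1 ('e'): matches sub[0] = 'e'
  Position 2 ('c'): matches sub[1] = 'c'
  Position 3 ('b'): matches sub[2] = 'b'
  Position 4 ('d'): no match needed
  Position 5 ('a'): no match needed
  Position 6 ('a'): no match needed
All 3 characters matched => is a subsequence

1


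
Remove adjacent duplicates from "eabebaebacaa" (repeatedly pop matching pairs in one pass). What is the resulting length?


Input: eabebaebacaa
Stack-based adjacent duplicate removal:
  Read 'e': push. Stack: e
  Read 'a': push. Stack: ea
  Read 'b': push. Stack: eab
  Read 'e': push. Stack: eabe
  Read 'b': push. Stack: eabeb
  Read 'a': push. Stack: eabeba
  Read 'e': push. Stack: eabebae
  Read 'b': push. Stack: eabebaeb
  Read 'a': push. Stack: eabebaeba
  Read 'c': push. Stack: eabebaebac
  Read 'a': push. Stack: eabebaebaca
  Read 'a': matches stack top 'a' => pop. Stack: eabebaebac
Final stack: "eabebaebac" (length 10)

10


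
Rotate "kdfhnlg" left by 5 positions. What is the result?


Input: "kdfhnlg", rotate left by 5
First 5 characters: "kdfhn"
Remaining characters: "lg"
Concatenate remaining + first: "lg" + "kdfhn" = "lgkdfhn"

lgkdfhn


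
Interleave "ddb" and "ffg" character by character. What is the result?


Interleaving "ddb" and "ffg":
  Position 0: 'd' from first, 'f' from second => "df"
  Position 1: 'd' from first, 'f' from second => "df"
  Position 2: 'b' from first, 'g' from second => "bg"
Result: dfdfbg

dfdfbg


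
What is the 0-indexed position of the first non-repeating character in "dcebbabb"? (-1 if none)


Input: dcebbabb
Character frequencies:
  'a': 1
  'b': 4
  'c': 1
  'd': 1
  'e': 1
Scanning left to right for freq == 1:
  Position 0 ('d'): unique! => answer = 0

0


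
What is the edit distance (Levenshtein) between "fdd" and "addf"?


Computing edit distance: "fdd" -> "addf"
DP table:
           a    d    d    f
      0    1    2    3    4
  f   1    1    2    3    3
  d   2    2    1    2    3
  d   3    3    2    1    2
Edit distance = dp[3][4] = 2

2


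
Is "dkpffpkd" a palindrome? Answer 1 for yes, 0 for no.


Input: dkpffpkd
Reversed: dkpffpkd
  Compare pos 0 ('d') with pos 7 ('d'): match
  Compare pos 1 ('k') with pos 6 ('k'): match
  Compare pos 2 ('p') with pos 5 ('p'): match
  Compare pos 3 ('f') with pos 4 ('f'): match
Result: palindrome

1


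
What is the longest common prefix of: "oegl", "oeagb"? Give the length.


Words: oegl, oeagb
  Position 0: all 'o' => match
  Position 1: all 'e' => match
  Position 2: ('g', 'a') => mismatch, stop
LCP = "oe" (length 2)

2


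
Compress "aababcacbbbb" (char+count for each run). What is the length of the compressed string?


Input: aababcacbbbb
Runs:
  'a' x 2 => "a2"
  'b' x 1 => "b1"
  'a' x 1 => "a1"
  'b' x 1 => "b1"
  'c' x 1 => "c1"
  'a' x 1 => "a1"
  'c' x 1 => "c1"
  'b' x 4 => "b4"
Compressed: "a2b1a1b1c1a1c1b4"
Compressed length: 16

16


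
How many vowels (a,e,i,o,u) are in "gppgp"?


Input: gppgp
Checking each character:
  'g' at position 0: consonant
  'p' at position 1: consonant
  'p' at position 2: consonant
  'g' at position 3: consonant
  'p' at position 4: consonant
Total vowels: 0

0


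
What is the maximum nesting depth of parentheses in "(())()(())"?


Input: "(())()(())"
Tracking depth:
  Position 0 '(': depth becomes 1
  Position 1 '(': depth becomes 2
  Position 2 ')': depth becomes 1
  Position 3 ')': depth becomes 0
  Position 4 '(': depth becomes 1
  Position 5 ')': depth becomes 0
  Position 6 '(': depth becomes 1
  Position 7 '(': depth becomes 2
  Position 8 ')': depth becomes 1
  Position 9 ')': depth becomes 0
Maximum depth reached: 2

2


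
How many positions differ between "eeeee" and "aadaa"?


Comparing "eeeee" and "aadaa" position by position:
  Position 0: 'e' vs 'a' => DIFFER
  Position 1: 'e' vs 'a' => DIFFER
  Position 2: 'e' vs 'd' => DIFFER
  Position 3: 'e' vs 'a' => DIFFER
  Position 4: 'e' vs 'a' => DIFFER
Positions that differ: 5

5


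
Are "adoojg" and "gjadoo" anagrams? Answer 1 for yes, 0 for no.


Strings: "adoojg", "gjadoo"
Sorted first:  adgjoo
Sorted second: adgjoo
Sorted forms match => anagrams

1


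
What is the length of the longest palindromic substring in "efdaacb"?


Input: "efdaacb"
Checking substrings for palindromes:
  [3:5] "aa" (len 2) => palindrome
Longest palindromic substring: "aa" with length 2

2


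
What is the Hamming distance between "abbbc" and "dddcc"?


Comparing "abbbc" and "dddcc" position by position:
  Position 0: 'a' vs 'd' => differ
  Position 1: 'b' vs 'd' => differ
  Position 2: 'b' vs 'd' => differ
  Position 3: 'b' vs 'c' => differ
  Position 4: 'c' vs 'c' => same
Total differences (Hamming distance): 4

4


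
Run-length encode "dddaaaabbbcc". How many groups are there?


Input: dddaaaabbbcc
Scanning for consecutive runs:
  Group 1: 'd' x 3 (positions 0-2)
  Group 2: 'a' x 4 (positions 3-6)
  Group 3: 'b' x 3 (positions 7-9)
  Group 4: 'c' x 2 (positions 10-11)
Total groups: 4

4


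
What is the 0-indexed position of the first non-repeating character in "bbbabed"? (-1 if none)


Input: bbbabed
Character frequencies:
  'a': 1
  'b': 4
  'd': 1
  'e': 1
Scanning left to right for freq == 1:
  Position 0 ('b'): freq=4, skip
  Position 1 ('b'): freq=4, skip
  Position 2 ('b'): freq=4, skip
  Position 3 ('a'): unique! => answer = 3

3


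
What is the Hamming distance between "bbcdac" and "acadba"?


Comparing "bbcdac" and "acadba" position by position:
  Position 0: 'b' vs 'a' => differ
  Position 1: 'b' vs 'c' => differ
  Position 2: 'c' vs 'a' => differ
  Position 3: 'd' vs 'd' => same
  Position 4: 'a' vs 'b' => differ
  Position 5: 'c' vs 'a' => differ
Total differences (Hamming distance): 5

5


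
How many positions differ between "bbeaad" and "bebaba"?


Comparing "bbeaad" and "bebaba" position by position:
  Position 0: 'b' vs 'b' => same
  Position 1: 'b' vs 'e' => DIFFER
  Position 2: 'e' vs 'b' => DIFFER
  Position 3: 'a' vs 'a' => same
  Position 4: 'a' vs 'b' => DIFFER
  Position 5: 'd' vs 'a' => DIFFER
Positions that differ: 4

4


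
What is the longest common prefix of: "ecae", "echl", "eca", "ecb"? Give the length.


Words: ecae, echl, eca, ecb
  Position 0: all 'e' => match
  Position 1: all 'c' => match
  Position 2: ('a', 'h', 'a', 'b') => mismatch, stop
LCP = "ec" (length 2)

2


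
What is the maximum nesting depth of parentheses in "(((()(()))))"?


Input: "(((()(()))))"
Tracking depth:
  Position 0 '(': depth becomes 1
  Position 1 '(': depth becomes 2
  Position 2 '(': depth becomes 3
  Position 3 '(': depth becomes 4
  Position 4 ')': depth becomes 3
  Position 5 '(': depth becomes 4
  Position 6 '(': depth becomes 5
  Position 7 ')': depth becomes 4
  Position 8 ')': depth becomes 3
  Position 9 ')': depth becomes 2
  Position 10 ')': depth becomes 1
  Position 11 ')': depth becomes 0
Maximum depth reached: 5

5


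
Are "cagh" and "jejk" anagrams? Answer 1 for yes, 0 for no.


Strings: "cagh", "jejk"
Sorted first:  acgh
Sorted second: ejjk
Differ at position 0: 'a' vs 'e' => not anagrams

0


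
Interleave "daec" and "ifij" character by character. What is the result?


Interleaving "daec" and "ifij":
  Position 0: 'd' from first, 'i' from second => "di"
  Position 1: 'a' from first, 'f' from second => "af"
  Position 2: 'e' from first, 'i' from second => "ei"
  Position 3: 'c' from first, 'j' from second => "cj"
Result: diafeicj

diafeicj


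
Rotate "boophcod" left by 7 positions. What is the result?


Input: "boophcod", rotate left by 7
First 7 characters: "boophco"
Remaining characters: "d"
Concatenate remaining + first: "d" + "boophco" = "dboophco"

dboophco
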